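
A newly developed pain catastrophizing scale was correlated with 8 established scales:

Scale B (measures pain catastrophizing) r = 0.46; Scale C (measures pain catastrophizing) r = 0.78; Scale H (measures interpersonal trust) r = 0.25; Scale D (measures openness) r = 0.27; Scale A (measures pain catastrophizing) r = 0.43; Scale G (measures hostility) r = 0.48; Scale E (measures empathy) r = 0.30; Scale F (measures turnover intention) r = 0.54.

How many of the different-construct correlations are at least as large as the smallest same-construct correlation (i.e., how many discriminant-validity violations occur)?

2

Convergent (same construct = pain catastrophizing): Scale B, Scale C, Scale A.
Smallest convergent = 0.43. Discriminant values: 0.25, 0.27, 0.48, 0.30, 0.54; count ≥ 0.43 → 2.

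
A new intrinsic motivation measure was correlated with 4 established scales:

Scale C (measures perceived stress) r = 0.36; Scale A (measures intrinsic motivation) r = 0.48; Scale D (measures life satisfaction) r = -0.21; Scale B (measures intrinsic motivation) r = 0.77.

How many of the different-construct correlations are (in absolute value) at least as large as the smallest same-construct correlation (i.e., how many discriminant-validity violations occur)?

Convergent (same construct = intrinsic motivation): Scale A, Scale B.
Smallest convergent = 0.48. Discriminant |r|: 0.36, 0.21; count ≥ 0.48 → 0.

0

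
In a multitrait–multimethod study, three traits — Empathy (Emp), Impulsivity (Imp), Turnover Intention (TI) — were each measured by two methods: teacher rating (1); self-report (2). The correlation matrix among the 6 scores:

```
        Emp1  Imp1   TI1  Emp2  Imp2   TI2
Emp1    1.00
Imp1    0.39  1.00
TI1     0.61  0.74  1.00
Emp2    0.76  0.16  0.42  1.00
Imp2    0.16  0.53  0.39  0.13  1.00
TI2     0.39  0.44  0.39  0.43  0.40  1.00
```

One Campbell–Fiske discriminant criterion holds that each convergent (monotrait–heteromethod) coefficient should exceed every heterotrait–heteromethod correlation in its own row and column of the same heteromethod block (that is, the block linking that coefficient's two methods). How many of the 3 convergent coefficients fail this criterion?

1

Convergent coefficients and their comparison sets:
Emp (methods 1·2): 0.76 vs {0.16, 0.16, 0.39, 0.42} → pass.
Imp (methods 1·2): 0.53 vs {0.16, 0.16, 0.44, 0.39} → pass.
TI (methods 1·2): 0.39 vs {0.42, 0.39, 0.39, 0.44} → fail.
1 of 3 fail.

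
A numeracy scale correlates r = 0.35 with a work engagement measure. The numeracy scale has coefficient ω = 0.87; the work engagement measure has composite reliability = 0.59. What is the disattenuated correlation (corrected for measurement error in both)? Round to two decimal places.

0.49

r_true = r_obs / √(r_xx · r_yy) = 0.35 / √(0.87 × 0.59) = 0.35 / √0.5133 = 0.35 / 0.7164 ≈ 0.49.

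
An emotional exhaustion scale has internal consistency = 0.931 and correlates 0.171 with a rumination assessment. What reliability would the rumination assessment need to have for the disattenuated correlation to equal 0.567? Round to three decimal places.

0.098

r_true = r_obs / √(r_xx · r_yy) ⇒ 0.567 = 0.171 / √(0.931 · r_yy).
√(0.931 · r_yy) = 0.171 / 0.567 = 0.3016; 0.931 · r_yy = 0.0910; r_yy = 0.0910 / 0.931 ≈ 0.098.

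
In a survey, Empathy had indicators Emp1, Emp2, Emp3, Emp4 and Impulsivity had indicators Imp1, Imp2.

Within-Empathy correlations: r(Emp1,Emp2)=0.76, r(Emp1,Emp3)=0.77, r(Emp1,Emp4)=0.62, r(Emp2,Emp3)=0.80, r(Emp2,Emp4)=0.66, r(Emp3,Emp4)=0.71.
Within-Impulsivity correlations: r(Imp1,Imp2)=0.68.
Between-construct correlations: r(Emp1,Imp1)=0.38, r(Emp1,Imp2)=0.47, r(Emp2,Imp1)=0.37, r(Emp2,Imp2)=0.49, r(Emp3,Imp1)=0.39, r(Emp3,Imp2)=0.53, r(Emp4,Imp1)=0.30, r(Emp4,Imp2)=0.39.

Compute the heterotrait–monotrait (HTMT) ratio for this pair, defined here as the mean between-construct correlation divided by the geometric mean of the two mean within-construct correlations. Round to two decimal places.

Between-construct mean = 3.32/8 = 0.4150.
Mean within-Emp = 4.32/6 = 0.7200; mean within-Imp = 0.68/1 = 0.6800.
Geometric mean = √(0.7200 × 0.6800) = 0.6997.
HTMT = 0.4150 / 0.6997 = 0.59.

0.59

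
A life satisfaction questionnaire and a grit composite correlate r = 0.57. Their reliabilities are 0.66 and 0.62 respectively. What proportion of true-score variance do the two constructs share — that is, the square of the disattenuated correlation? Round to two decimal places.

0.79

Disattenuated r = 0.57 / √(0.66 × 0.62) = 0.57 / 0.6397 = 0.8910.
Shared true-score variance = 0.8910² = 0.7939 ≈ 0.79.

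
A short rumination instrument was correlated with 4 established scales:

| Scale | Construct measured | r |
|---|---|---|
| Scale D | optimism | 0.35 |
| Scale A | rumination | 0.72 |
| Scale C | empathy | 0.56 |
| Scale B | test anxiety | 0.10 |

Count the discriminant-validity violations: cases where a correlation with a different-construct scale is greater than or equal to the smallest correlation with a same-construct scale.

Convergent (same construct = rumination): Scale A.
Smallest convergent = 0.72. Discriminant values: 0.35, 0.56, 0.10; count ≥ 0.72 → 0.

0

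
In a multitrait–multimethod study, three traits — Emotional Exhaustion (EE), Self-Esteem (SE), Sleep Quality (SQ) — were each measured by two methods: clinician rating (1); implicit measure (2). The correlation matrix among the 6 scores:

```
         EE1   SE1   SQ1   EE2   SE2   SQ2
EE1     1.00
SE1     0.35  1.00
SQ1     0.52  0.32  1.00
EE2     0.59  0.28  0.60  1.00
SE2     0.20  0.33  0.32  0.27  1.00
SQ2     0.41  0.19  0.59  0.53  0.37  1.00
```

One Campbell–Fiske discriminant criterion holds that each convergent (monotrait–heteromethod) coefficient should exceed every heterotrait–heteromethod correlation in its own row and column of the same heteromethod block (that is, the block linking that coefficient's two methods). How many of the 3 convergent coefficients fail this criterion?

Convergent coefficients and their comparison sets:
EE (methods 1·2): 0.59 vs {0.20, 0.28, 0.41, 0.60} → fail.
SE (methods 1·2): 0.33 vs {0.28, 0.20, 0.19, 0.32} → pass.
SQ (methods 1·2): 0.59 vs {0.60, 0.41, 0.32, 0.19} → fail.
2 of 3 fail.

2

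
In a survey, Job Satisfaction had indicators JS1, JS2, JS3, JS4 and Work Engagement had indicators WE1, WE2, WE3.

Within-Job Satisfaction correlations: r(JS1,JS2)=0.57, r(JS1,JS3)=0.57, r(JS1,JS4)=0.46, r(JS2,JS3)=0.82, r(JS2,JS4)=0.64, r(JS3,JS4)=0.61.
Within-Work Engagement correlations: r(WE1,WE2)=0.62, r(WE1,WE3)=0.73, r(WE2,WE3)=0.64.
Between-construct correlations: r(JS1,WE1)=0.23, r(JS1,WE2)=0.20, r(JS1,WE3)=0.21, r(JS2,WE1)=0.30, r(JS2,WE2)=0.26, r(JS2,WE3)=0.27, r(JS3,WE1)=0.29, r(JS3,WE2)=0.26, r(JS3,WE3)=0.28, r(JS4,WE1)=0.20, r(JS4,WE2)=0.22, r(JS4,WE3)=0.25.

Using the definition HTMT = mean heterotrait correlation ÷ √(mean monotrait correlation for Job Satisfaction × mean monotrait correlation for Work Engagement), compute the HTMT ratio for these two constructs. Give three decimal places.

0.389

Mean heterotrait r = 2.97/12 = 0.2475.
Mean within-JS = 3.67/6 = 0.6117; mean within-WE = 1.99/3 = 0.6633.
Geometric mean = √(0.6117 × 0.6633) = 0.6370.
HTMT = 0.2475 / 0.6370 = 0.389.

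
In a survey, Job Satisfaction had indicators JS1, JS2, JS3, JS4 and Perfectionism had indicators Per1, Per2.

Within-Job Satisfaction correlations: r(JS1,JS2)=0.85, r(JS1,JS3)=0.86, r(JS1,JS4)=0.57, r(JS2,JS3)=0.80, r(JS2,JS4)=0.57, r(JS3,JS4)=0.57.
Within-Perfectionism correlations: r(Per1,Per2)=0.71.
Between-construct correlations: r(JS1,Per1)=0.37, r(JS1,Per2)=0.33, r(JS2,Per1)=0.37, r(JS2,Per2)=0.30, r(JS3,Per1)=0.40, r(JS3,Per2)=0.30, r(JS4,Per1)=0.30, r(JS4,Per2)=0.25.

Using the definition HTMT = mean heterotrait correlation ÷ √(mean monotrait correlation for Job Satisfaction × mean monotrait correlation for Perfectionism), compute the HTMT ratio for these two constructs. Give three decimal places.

0.463

Mean heterotrait r = 2.62/8 = 0.3275.
Mean within-JS = 4.22/6 = 0.7033; mean within-Per = 0.71/1 = 0.7100.
Geometric mean = √(0.7033 × 0.7100) = 0.7066.
HTMT = 0.3275 / 0.7066 = 0.463.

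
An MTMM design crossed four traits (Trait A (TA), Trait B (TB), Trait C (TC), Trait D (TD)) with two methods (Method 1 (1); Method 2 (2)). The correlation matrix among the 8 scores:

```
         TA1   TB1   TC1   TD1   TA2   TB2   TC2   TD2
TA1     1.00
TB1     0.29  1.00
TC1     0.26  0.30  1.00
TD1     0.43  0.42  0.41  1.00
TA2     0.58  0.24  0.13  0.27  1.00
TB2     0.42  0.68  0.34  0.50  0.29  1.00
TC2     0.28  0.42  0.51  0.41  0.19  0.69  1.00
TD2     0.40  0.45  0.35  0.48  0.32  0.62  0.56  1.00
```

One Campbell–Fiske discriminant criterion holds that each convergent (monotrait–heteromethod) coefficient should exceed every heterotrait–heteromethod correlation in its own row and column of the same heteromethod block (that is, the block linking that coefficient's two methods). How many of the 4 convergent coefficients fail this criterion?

1

Each convergent coefficient versus the relevant comparison correlations:
TA (methods 1·2): 0.58 vs {0.42, 0.24, 0.28, 0.13, 0.40, 0.27} → pass.
TB (methods 1·2): 0.68 vs {0.24, 0.42, 0.42, 0.34, 0.45, 0.50} → pass.
TC (methods 1·2): 0.51 vs {0.13, 0.28, 0.34, 0.42, 0.35, 0.41} → pass.
TD (methods 1·2): 0.48 vs {0.27, 0.40, 0.50, 0.45, 0.41, 0.35} → fail.
1 of 4 fail.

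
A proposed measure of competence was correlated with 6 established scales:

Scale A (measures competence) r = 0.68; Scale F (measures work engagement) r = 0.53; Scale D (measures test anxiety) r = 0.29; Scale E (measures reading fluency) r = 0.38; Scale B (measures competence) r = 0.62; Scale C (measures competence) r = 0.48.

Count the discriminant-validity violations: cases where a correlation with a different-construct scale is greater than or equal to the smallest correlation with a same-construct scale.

1

Convergent (same construct = competence): Scale A, Scale B, Scale C.
Smallest convergent = 0.48. Discriminant values: 0.53, 0.29, 0.38; count ≥ 0.48 → 1.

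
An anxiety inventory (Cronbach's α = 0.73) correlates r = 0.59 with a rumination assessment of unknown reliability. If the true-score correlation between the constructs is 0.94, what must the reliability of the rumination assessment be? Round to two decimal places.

0.54

r_true = r_obs / √(r_xx · r_yy) ⇒ 0.94 = 0.59 / √(0.73 · r_yy).
√(0.73 · r_yy) = 0.59 / 0.94 = 0.6277; 0.73 · r_yy = 0.3940; r_yy = 0.3940 / 0.73 ≈ 0.54.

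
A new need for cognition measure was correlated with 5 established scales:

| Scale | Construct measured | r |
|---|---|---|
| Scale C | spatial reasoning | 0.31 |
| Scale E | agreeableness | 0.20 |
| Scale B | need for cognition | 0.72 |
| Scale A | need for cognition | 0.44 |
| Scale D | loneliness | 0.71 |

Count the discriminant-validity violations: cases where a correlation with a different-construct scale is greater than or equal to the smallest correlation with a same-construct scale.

Convergent (same construct = need for cognition): Scale B, Scale A.
Smallest convergent = 0.44. Discriminant values: 0.31, 0.20, 0.71; count ≥ 0.44 → 1.

1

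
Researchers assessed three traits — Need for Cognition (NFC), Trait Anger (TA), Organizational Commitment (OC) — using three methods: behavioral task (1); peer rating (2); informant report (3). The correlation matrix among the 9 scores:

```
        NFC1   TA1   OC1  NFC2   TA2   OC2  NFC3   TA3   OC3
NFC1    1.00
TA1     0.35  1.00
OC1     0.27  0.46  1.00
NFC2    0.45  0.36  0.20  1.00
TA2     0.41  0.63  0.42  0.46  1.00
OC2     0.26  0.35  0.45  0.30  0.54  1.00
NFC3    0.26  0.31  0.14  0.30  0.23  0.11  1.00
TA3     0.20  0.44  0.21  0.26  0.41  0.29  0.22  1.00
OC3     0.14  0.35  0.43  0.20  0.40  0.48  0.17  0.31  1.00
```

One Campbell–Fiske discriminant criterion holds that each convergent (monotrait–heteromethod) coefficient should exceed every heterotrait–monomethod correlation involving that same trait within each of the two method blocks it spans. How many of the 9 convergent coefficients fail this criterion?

Convergent coefficients and their comparison sets:
NFC (methods 1·2): 0.45 vs {0.35, 0.46, 0.27, 0.30} → fail.
NFC (methods 1·3): 0.26 vs {0.35, 0.22, 0.27, 0.17} → fail.
NFC (methods 2·3): 0.30 vs {0.46, 0.22, 0.30, 0.17} → fail.
TA (methods 1·2): 0.63 vs {0.35, 0.46, 0.46, 0.54} → pass.
TA (methods 1·3): 0.44 vs {0.35, 0.22, 0.46, 0.31} → fail.
TA (methods 2·3): 0.41 vs {0.46, 0.22, 0.54, 0.31} → fail.
OC (methods 1·2): 0.45 vs {0.27, 0.30, 0.46, 0.54} → fail.
OC (methods 1·3): 0.43 vs {0.27, 0.17, 0.46, 0.31} → fail.
OC (methods 2·3): 0.48 vs {0.30, 0.17, 0.54, 0.31} → fail.
8 of 9 fail.

8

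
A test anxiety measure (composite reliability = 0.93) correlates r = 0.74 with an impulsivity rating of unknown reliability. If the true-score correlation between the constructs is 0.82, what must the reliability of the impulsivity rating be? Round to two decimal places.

0.88

r_true = r_obs / √(r_xx · r_yy) ⇒ 0.82 = 0.74 / √(0.93 · r_yy).
√(0.93 · r_yy) = 0.74 / 0.82 = 0.9024; 0.93 · r_yy = 0.8143; r_yy = 0.8143 / 0.93 ≈ 0.88.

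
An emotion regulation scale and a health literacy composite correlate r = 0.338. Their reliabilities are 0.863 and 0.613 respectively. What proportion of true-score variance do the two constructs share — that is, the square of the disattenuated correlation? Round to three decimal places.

0.216

Disattenuated r = 0.338 / √(0.863 × 0.613) = 0.338 / 0.7273 = 0.4647.
Shared true-score variance = 0.4647² = 0.2159 ≈ 0.216.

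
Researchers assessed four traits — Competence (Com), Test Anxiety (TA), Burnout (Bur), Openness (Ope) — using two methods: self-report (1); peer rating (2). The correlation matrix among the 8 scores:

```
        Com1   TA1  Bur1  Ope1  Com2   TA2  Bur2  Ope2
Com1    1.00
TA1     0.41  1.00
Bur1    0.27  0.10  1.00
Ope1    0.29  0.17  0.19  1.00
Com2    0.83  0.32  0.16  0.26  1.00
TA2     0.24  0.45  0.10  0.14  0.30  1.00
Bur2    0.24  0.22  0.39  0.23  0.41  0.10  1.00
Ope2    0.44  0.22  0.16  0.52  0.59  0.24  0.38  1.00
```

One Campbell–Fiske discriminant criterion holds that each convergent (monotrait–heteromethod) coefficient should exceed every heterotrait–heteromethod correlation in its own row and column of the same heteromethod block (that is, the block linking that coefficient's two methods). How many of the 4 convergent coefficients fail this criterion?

Checking each validity diagonal entry against its comparison values:
Com (methods 1·2): 0.83 vs {0.24, 0.32, 0.24, 0.16, 0.44, 0.26} → pass.
TA (methods 1·2): 0.45 vs {0.32, 0.24, 0.22, 0.10, 0.22, 0.14} → pass.
Bur (methods 1·2): 0.39 vs {0.16, 0.24, 0.10, 0.22, 0.16, 0.23} → pass.
Ope (methods 1·2): 0.52 vs {0.26, 0.44, 0.14, 0.22, 0.23, 0.16} → pass.
0 of 4 fail.

0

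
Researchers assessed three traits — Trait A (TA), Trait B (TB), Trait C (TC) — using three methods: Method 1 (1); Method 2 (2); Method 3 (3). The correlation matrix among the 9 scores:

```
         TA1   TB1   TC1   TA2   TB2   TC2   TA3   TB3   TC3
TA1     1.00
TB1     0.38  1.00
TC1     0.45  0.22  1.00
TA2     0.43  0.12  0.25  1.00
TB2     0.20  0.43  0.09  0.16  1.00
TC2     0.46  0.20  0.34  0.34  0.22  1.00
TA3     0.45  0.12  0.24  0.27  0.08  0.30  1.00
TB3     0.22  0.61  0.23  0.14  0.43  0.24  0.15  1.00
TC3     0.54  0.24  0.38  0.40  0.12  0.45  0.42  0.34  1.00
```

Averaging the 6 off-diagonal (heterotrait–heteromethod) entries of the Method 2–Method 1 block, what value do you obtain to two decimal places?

HTHM values (method 2 × method 1): 0.12, 0.25, 0.20, 0.09, 0.46, 0.20; mean = 1.32/6 = 0.22.

0.22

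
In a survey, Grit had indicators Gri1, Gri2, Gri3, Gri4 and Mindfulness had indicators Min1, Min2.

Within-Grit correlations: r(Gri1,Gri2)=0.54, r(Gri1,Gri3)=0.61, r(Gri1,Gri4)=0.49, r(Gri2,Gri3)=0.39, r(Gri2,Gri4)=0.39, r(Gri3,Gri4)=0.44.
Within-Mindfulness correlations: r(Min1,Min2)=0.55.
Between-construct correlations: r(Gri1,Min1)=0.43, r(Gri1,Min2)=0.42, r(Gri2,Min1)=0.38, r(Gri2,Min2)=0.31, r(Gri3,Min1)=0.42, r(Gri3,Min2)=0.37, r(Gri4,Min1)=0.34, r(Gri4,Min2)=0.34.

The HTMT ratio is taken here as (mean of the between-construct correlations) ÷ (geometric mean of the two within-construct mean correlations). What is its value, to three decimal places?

Mean between = 3.01/8 = 0.3763.
Mean within-Gri = 2.86/6 = 0.4767; mean within-Min = 0.55/1 = 0.5500.
Geometric mean = √(0.4767 × 0.5500) = 0.5120.
HTMT = 0.3763 / 0.5120 = 0.735.

0.735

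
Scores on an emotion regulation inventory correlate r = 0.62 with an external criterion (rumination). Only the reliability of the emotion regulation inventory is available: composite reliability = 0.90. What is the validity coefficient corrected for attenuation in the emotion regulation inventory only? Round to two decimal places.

Single correction: r_c = r_obs / √r_xx = 0.62 / √0.90 = 0.62 / 0.9487 ≈ 0.65.

0.65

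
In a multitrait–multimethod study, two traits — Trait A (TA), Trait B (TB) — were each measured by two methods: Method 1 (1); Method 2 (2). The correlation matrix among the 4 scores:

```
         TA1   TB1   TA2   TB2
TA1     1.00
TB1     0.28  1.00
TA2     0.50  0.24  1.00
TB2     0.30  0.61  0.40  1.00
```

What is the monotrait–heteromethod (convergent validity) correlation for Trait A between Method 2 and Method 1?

0.50

Same trait (TA), different methods: r(TA2, TA1) = 0.50.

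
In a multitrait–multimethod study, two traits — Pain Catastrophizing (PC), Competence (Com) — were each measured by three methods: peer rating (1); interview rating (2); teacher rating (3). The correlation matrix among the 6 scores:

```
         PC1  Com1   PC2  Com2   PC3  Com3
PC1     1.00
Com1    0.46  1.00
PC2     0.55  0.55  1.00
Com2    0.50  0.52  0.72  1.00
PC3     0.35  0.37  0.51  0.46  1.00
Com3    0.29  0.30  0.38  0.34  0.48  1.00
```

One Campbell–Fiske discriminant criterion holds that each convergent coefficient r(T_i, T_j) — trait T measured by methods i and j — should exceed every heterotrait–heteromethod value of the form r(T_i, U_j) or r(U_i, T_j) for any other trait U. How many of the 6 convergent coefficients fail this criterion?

Each convergent coefficient versus the relevant comparison correlations:
PC (methods 1·2): 0.55 vs {0.50, 0.55} → fail.
PC (methods 1·3): 0.35 vs {0.29, 0.37} → fail.
PC (methods 2·3): 0.51 vs {0.38, 0.46} → pass.
Com (methods 1·2): 0.52 vs {0.55, 0.50} → fail.
Com (methods 1·3): 0.30 vs {0.37, 0.29} → fail.
Com (methods 2·3): 0.34 vs {0.46, 0.38} → fail.
5 of 6 fail.

5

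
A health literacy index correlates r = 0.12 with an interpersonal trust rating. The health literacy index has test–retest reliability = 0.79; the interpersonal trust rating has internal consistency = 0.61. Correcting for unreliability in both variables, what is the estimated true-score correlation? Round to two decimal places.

r_true = r_obs / √(r_xx · r_yy) = 0.12 / √(0.79 × 0.61) = 0.12 / √0.4819 = 0.12 / 0.6942 ≈ 0.17.

0.17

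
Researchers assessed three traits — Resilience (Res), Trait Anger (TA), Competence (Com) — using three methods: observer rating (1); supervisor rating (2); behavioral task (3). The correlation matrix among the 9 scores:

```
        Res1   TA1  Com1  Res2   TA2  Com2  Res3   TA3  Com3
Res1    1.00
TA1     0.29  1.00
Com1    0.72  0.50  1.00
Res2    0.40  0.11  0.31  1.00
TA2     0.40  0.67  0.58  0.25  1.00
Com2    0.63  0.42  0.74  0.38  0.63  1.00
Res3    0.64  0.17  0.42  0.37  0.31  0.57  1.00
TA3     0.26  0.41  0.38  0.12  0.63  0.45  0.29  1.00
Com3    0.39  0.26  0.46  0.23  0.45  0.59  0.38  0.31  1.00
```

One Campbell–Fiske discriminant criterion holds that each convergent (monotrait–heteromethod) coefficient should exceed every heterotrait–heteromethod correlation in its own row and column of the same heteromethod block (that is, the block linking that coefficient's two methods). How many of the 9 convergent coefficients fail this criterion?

2

Checking each validity diagonal entry against its comparison values:
Res (methods 1·2): 0.40 vs {0.40, 0.11, 0.63, 0.31} → fail.
Res (methods 1·3): 0.64 vs {0.26, 0.17, 0.39, 0.42} → pass.
Res (methods 2·3): 0.37 vs {0.12, 0.31, 0.23, 0.57} → fail.
TA (methods 1·2): 0.67 vs {0.11, 0.40, 0.42, 0.58} → pass.
TA (methods 1·3): 0.41 vs {0.17, 0.26, 0.26, 0.38} → pass.
TA (methods 2·3): 0.63 vs {0.31, 0.12, 0.45, 0.45} → pass.
Com (methods 1·2): 0.74 vs {0.31, 0.63, 0.58, 0.42} → pass.
Com (methods 1·3): 0.46 vs {0.42, 0.39, 0.38, 0.26} → pass.
Com (methods 2·3): 0.59 vs {0.57, 0.23, 0.45, 0.45} → pass.
2 of 9 fail.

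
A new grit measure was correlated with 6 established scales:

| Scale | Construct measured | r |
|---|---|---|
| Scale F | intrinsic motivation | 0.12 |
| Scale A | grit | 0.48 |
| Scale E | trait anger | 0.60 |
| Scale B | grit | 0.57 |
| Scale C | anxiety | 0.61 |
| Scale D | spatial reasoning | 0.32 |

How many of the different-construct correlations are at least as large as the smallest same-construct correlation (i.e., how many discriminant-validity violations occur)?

2

Convergent (same construct = grit): Scale A, Scale B.
Smallest convergent = 0.48. Discriminant values: 0.12, 0.60, 0.61, 0.32; count ≥ 0.48 → 2.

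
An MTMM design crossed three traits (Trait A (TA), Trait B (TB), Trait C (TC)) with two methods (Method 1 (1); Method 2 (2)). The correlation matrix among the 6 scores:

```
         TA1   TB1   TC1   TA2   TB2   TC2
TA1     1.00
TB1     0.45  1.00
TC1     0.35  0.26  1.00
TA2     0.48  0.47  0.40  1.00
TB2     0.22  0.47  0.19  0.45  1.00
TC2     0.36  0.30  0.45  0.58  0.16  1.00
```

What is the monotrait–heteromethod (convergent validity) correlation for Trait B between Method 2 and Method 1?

0.47

Same trait (TB), different methods: r(TB2, TB1) = 0.47.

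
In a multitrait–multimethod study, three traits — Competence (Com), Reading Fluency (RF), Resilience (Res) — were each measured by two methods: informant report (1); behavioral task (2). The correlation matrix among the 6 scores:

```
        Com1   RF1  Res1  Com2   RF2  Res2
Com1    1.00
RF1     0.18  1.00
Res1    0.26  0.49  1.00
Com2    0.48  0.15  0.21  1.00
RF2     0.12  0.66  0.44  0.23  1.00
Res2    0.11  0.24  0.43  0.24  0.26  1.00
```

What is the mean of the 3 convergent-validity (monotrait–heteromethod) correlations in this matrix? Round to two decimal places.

Convergent values: 0.48, 0.66, 0.43; mean = 1.57/3 = 0.52.

0.52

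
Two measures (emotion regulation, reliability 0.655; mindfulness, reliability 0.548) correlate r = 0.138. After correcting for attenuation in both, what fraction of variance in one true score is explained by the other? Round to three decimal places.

Disattenuated r = 0.138 / √(0.655 × 0.548) = 0.138 / 0.5991 = 0.2303.
Shared true-score variance = 0.2303² = 0.0530 ≈ 0.053.

0.053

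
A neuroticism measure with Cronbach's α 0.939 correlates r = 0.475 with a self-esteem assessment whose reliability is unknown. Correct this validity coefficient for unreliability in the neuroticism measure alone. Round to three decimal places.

Single correction: r_c = r_obs / √r_xx = 0.475 / √0.939 = 0.475 / 0.9690 ≈ 0.490.

0.490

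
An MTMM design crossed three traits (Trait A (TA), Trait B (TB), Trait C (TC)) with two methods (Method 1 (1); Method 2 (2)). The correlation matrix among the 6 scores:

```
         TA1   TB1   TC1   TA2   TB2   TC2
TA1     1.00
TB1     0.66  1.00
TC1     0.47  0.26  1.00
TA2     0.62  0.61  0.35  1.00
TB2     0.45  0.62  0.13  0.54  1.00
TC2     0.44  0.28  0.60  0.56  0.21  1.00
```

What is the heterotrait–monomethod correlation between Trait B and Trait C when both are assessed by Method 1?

Different traits, same method: r(TB1, TC1) = 0.26.

0.26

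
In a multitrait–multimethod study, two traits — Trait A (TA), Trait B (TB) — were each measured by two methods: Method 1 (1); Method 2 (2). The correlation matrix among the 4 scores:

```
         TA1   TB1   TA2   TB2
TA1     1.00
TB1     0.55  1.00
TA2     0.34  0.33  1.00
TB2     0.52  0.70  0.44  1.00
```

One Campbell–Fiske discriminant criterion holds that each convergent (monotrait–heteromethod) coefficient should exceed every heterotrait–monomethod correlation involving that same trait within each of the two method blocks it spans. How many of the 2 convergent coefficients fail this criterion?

Convergent coefficients and their comparison sets:
TA (methods 1·2): 0.34 vs {0.55, 0.44} → fail.
TB (methods 1·2): 0.70 vs {0.55, 0.44} → pass.
1 of 2 fail.

1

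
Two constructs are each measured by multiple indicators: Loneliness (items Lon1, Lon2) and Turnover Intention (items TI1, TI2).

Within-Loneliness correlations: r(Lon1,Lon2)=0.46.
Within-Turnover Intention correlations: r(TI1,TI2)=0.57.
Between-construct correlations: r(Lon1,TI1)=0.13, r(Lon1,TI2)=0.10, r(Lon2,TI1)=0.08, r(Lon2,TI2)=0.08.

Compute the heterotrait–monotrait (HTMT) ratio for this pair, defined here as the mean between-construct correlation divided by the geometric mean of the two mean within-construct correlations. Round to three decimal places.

0.190

Mean heterotrait r = 0.39/4 = 0.0975.
Mean within-Lon = 0.46/1 = 0.4600; mean within-TI = 0.57/1 = 0.5700.
Geometric mean = √(0.4600 × 0.5700) = 0.5121.
HTMT = 0.0975 / 0.5121 = 0.190.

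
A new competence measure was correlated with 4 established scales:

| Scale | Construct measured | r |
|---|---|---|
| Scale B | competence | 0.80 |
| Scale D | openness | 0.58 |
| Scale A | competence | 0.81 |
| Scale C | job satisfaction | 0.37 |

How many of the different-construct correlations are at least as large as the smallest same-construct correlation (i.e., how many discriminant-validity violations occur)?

0

Convergent (same construct = competence): Scale B, Scale A.
Smallest convergent = 0.80. Discriminant values: 0.58, 0.37; count ≥ 0.80 → 0.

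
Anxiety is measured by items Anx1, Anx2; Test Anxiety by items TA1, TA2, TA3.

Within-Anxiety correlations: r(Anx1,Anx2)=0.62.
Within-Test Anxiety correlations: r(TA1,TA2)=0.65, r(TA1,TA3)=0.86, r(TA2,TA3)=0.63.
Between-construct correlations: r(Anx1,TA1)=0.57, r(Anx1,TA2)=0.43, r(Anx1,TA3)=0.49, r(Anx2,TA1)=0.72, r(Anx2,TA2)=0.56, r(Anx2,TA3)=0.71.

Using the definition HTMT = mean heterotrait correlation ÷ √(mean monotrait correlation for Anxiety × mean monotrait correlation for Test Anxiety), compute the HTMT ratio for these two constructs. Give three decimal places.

0.872

Between-construct mean = 3.48/6 = 0.5800.
Mean within-Anx = 0.62/1 = 0.6200; mean within-TA = 2.14/3 = 0.7133.
Geometric mean = √(0.6200 × 0.7133) = 0.6650.
HTMT = 0.5800 / 0.6650 = 0.872.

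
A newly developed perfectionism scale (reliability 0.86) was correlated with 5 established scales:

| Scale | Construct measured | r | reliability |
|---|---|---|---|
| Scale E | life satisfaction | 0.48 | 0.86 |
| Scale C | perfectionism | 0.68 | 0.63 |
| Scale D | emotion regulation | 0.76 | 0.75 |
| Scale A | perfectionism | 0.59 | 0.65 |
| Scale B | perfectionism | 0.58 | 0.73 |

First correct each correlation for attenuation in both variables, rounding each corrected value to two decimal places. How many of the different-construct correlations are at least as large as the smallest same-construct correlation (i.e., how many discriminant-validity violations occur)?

1

Disattenuated r (r / √(r_scale · r_new)):
  Scale E (disc): 0.48 / √(0.86·0.86) = 0.56
  Scale C (conv): 0.68 / √(0.63·0.86) = 0.92
  Scale D (disc): 0.76 / √(0.75·0.86) = 0.95
  Scale A (conv): 0.59 / √(0.65·0.86) = 0.79
  Scale B (conv): 0.58 / √(0.73·0.86) = 0.73
Smallest convergent = 0.73. Discriminant values: 0.56, 0.95; count ≥ 0.73 → 1.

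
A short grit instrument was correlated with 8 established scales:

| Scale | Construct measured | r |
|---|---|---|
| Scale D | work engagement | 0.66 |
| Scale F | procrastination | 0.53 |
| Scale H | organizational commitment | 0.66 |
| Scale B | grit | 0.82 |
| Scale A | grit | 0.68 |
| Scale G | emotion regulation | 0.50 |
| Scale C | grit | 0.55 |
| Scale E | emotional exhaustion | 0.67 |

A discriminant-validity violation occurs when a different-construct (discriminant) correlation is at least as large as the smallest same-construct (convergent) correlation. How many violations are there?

3

Convergent (same construct = grit): Scale B, Scale A, Scale C.
Smallest convergent = 0.55. Discriminant values: 0.66, 0.53, 0.66, 0.50, 0.67; count ≥ 0.55 → 3.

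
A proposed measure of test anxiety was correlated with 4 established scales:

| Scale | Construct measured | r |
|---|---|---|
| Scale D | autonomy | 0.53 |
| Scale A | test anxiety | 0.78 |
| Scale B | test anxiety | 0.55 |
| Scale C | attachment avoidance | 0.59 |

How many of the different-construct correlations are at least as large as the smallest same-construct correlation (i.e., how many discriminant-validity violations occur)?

1

Convergent (same construct = test anxiety): Scale A, Scale B.
Smallest convergent = 0.55. Discriminant values: 0.53, 0.59; count ≥ 0.55 → 1.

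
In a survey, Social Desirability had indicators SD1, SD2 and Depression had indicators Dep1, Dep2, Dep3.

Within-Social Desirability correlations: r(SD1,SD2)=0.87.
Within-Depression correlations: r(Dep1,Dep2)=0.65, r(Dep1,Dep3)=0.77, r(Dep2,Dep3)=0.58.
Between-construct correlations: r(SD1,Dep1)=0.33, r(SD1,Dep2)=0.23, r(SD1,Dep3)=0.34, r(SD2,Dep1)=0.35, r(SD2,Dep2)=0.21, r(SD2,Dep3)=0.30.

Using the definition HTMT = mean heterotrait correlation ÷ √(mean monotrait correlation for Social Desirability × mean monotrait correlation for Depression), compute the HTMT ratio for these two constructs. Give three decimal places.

0.385

Mean heterotrait r = 1.76/6 = 0.2933.
Mean within-SD = 0.87/1 = 0.8700; mean within-Dep = 2.00/3 = 0.6667.
Geometric mean = √(0.8700 × 0.6667) = 0.7616.
HTMT = 0.2933 / 0.7616 = 0.385.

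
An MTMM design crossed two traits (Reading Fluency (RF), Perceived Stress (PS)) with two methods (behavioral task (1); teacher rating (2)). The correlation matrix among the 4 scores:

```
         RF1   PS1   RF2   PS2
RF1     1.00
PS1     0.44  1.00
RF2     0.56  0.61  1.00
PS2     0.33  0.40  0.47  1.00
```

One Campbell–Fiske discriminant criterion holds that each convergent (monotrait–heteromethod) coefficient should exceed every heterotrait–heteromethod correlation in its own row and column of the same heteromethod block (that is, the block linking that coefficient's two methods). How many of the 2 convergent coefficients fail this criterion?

2

Convergent coefficients and their comparison sets:
RF (methods 1·2): 0.56 vs {0.33, 0.61} → fail.
PS (methods 1·2): 0.40 vs {0.61, 0.33} → fail.
2 of 2 fail.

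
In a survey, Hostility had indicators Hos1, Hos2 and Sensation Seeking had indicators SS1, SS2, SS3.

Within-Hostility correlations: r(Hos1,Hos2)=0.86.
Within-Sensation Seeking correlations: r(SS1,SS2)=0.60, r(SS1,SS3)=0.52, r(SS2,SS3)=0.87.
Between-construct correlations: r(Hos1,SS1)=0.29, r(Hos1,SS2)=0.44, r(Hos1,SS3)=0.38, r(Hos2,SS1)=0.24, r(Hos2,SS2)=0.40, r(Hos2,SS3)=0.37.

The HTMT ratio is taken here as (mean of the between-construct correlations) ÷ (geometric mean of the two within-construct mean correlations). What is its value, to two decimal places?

0.47

Mean between = 2.12/6 = 0.3533.
Mean within-Hos = 0.86/1 = 0.8600; mean within-SS = 1.99/3 = 0.6633.
Geometric mean = √(0.8600 × 0.6633) = 0.7553.
HTMT = 0.3533 / 0.7553 = 0.47.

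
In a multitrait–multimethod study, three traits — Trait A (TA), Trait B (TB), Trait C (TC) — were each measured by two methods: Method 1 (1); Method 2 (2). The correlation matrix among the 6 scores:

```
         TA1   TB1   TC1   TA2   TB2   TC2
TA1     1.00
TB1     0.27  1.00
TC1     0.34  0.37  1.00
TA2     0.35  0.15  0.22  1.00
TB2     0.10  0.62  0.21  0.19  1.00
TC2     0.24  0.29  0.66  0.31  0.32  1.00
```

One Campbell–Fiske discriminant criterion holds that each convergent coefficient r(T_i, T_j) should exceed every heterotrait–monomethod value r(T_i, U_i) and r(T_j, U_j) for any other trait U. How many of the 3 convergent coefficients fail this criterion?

0

Each convergent coefficient versus the relevant comparison correlations:
TA (methods 1·2): 0.35 vs {0.27, 0.19, 0.34, 0.31} → pass.
TB (methods 1·2): 0.62 vs {0.27, 0.19, 0.37, 0.32} → pass.
TC (methods 1·2): 0.66 vs {0.34, 0.31, 0.37, 0.32} → pass.
0 of 3 fail.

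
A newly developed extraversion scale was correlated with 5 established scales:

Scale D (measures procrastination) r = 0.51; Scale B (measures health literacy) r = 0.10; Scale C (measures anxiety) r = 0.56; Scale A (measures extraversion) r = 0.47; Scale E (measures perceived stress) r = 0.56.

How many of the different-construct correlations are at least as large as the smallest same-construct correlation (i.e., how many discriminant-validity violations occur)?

Convergent (same construct = extraversion): Scale A.
Smallest convergent = 0.47. Discriminant values: 0.51, 0.10, 0.56, 0.56; count ≥ 0.47 → 3.

3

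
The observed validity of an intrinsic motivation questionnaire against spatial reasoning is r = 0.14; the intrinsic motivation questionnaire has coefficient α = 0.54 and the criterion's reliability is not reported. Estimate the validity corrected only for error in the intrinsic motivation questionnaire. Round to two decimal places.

0.19

Single correction: r_c = r_obs / √r_xx = 0.14 / √0.54 = 0.14 / 0.7348 ≈ 0.19.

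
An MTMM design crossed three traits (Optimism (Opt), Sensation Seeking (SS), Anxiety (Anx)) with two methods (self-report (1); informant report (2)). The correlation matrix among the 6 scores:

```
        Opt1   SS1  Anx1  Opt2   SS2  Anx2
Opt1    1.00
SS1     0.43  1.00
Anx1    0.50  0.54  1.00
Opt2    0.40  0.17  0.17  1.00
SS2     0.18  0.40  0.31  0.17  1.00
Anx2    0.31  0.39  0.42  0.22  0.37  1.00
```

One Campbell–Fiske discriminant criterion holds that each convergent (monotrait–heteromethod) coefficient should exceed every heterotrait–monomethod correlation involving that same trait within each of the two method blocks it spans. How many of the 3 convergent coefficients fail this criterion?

3

Checking each validity diagonal entry against its comparison values:
Opt (methods 1·2): 0.40 vs {0.43, 0.17, 0.50, 0.22} → fail.
SS (methods 1·2): 0.40 vs {0.43, 0.17, 0.54, 0.37} → fail.
Anx (methods 1·2): 0.42 vs {0.50, 0.22, 0.54, 0.37} → fail.
3 of 3 fail.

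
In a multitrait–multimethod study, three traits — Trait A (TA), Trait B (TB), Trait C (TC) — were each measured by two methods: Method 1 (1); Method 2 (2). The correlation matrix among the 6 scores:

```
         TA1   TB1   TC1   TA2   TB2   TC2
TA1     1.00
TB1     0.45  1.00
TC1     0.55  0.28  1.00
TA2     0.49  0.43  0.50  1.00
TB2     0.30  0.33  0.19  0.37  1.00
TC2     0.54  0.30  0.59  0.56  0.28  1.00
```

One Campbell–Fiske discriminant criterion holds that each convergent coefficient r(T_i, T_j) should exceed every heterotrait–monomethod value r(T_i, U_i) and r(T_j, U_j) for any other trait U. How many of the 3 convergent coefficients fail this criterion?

2

Checking each validity diagonal entry against its comparison values:
TA (methods 1·2): 0.49 vs {0.45, 0.37, 0.55, 0.56} → fail.
TB (methods 1·2): 0.33 vs {0.45, 0.37, 0.28, 0.28} → fail.
TC (methods 1·2): 0.59 vs {0.55, 0.56, 0.28, 0.28} → pass.
2 of 3 fail.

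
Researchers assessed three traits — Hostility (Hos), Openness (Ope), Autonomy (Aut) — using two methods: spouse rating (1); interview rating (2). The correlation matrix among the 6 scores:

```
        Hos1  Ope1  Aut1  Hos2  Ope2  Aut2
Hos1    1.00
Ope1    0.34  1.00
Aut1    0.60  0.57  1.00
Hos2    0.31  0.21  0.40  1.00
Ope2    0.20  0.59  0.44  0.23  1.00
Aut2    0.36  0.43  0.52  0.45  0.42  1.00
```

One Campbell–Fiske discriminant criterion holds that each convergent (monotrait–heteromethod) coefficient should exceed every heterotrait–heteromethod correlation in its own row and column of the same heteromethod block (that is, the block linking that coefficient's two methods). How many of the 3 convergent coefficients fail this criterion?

Convergent coefficients and their comparison sets:
Hos (methods 1·2): 0.31 vs {0.20, 0.21, 0.36, 0.40} → fail.
Ope (methods 1·2): 0.59 vs {0.21, 0.20, 0.43, 0.44} → pass.
Aut (methods 1·2): 0.52 vs {0.40, 0.36, 0.44, 0.43} → pass.
1 of 3 fail.

1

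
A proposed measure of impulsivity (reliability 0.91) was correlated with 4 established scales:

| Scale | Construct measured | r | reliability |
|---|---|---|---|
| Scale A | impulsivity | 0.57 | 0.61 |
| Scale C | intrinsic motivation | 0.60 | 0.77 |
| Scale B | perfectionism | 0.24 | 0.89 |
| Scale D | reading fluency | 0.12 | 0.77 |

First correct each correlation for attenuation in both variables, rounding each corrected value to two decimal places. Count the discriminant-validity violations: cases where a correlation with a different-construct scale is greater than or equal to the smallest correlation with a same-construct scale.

Disattenuated r (r / √(r_scale · r_new)):
  Scale A (conv): 0.57 / √(0.61·0.91) = 0.77
  Scale C (disc): 0.60 / √(0.77·0.91) = 0.72
  Scale B (disc): 0.24 / √(0.89·0.91) = 0.27
  Scale D (disc): 0.12 / √(0.77·0.91) = 0.14
Smallest convergent = 0.77. Discriminant values: 0.72, 0.27, 0.14; count ≥ 0.77 → 0.

0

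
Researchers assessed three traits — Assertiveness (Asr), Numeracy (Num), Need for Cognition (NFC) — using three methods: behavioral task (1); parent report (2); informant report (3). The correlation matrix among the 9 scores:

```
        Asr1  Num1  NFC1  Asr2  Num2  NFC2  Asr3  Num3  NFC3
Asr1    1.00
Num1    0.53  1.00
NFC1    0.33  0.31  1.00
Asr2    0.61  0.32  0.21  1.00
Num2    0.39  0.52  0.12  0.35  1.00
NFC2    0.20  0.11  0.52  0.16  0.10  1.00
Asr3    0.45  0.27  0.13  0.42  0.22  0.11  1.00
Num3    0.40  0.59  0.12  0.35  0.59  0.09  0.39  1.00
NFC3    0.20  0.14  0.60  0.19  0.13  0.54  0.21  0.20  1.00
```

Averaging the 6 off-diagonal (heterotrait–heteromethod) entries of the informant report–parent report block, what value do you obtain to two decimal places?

HTHM values (method 3 × method 2): 0.22, 0.11, 0.35, 0.09, 0.19, 0.13; mean = 1.09/6 = 0.18.

0.18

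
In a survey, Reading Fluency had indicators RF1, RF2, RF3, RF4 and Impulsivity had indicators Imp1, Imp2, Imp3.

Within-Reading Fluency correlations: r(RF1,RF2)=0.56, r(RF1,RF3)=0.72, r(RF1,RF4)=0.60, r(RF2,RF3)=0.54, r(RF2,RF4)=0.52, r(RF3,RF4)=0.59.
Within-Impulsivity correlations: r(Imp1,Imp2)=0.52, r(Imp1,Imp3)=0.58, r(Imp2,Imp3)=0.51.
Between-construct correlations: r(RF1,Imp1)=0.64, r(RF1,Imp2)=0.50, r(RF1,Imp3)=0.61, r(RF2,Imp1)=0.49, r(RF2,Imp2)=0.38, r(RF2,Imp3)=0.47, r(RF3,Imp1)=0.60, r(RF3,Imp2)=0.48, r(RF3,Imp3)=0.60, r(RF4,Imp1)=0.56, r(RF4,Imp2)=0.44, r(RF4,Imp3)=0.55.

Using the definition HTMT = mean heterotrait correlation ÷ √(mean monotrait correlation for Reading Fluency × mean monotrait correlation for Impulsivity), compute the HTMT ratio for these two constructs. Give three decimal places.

0.937

Mean heterotrait r = 6.32/12 = 0.5267.
Mean within-RF = 3.53/6 = 0.5883; mean within-Imp = 1.61/3 = 0.5367.
Geometric mean = √(0.5883 × 0.5367) = 0.5619.
HTMT = 0.5267 / 0.5619 = 0.937.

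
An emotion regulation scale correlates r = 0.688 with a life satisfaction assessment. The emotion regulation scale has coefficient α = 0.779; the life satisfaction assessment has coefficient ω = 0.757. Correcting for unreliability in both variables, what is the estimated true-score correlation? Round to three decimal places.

0.896

r_true = r_obs / √(r_xx · r_yy) = 0.688 / √(0.779 × 0.757) = 0.688 / √0.589703 = 0.688 / 0.7679 ≈ 0.896.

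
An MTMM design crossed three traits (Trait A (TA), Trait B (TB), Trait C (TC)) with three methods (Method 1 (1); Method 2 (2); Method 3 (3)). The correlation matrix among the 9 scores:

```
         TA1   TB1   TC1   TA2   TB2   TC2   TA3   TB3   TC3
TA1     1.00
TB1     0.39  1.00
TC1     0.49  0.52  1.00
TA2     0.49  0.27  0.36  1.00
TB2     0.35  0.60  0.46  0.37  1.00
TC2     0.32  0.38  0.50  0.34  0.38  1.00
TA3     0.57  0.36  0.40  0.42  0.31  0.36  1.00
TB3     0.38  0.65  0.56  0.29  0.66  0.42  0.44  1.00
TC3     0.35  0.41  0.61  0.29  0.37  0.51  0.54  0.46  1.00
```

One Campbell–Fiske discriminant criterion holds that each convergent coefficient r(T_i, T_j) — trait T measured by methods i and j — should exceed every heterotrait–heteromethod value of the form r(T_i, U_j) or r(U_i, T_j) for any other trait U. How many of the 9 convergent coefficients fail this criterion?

Each convergent coefficient versus the relevant comparison correlations:
TA (methods 1·2): 0.49 vs {0.35, 0.27, 0.32, 0.36} → pass.
TA (methods 1·3): 0.57 vs {0.38, 0.36, 0.35, 0.40} → pass.
TA (methods 2·3): 0.42 vs {0.29, 0.31, 0.29, 0.36} → pass.
TB (methods 1·2): 0.60 vs {0.27, 0.35, 0.38, 0.46} → pass.
TB (methods 1·3): 0.65 vs {0.36, 0.38, 0.41, 0.56} → pass.
TB (methods 2·3): 0.66 vs {0.31, 0.29, 0.37, 0.42} → pass.
TC (methods 1·2): 0.50 vs {0.36, 0.32, 0.46, 0.38} → pass.
TC (methods 1·3): 0.61 vs {0.40, 0.35, 0.56, 0.41} → pass.
TC (methods 2·3): 0.51 vs {0.36, 0.29, 0.42, 0.37} → pass.
0 of 9 fail.

0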